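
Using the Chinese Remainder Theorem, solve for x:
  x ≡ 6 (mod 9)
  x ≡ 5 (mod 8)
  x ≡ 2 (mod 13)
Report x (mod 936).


Moduli 9, 8, 13 are pairwise coprime; by CRT there is a unique solution modulo M = 9 · 8 · 13 = 936.
Solve pairwise, accumulating the modulus:
  Start with x ≡ 6 (mod 9).
  Combine with x ≡ 5 (mod 8): since gcd(9, 8) = 1, we get a unique residue mod 72.
    Write x = 6 + 9·t and substitute into x ≡ 5 (mod 8): 9·t ≡ 5 − 6 = -1 (mod 8).
    Reduce coefficients mod 8: 1·t ≡ 7 (mod 8).
    So t ≡ 7 (mod 8).
    Then x = 6 + 9·7 = 69, valid modulo lcm(9, 8) = 72: x ≡ 69 (mod 72).
  Combine with x ≡ 2 (mod 13): since gcd(72, 13) = 1, we get a unique residue mod 936.
    Write x = 69 + 72·t and substitute into x ≡ 2 (mod 13): 72·t ≡ 2 − 69 = -67 (mod 13).
    Reduce coefficients mod 13: 7·t ≡ 11 (mod 13).
    The inverse of 7 mod 13 is 2 (since 7·2 = 14 = 1·13 + 1), so t ≡ 2·11 = 22 ≡ 9 (mod 13).
    Then x = 69 + 72·9 = 717, valid modulo lcm(72, 13) = 936: x ≡ 717 (mod 936).
Verify: 717 mod 9 = 6 ✓, 717 mod 8 = 5 ✓, 717 mod 13 = 2 ✓.

x ≡ 717 (mod 936).


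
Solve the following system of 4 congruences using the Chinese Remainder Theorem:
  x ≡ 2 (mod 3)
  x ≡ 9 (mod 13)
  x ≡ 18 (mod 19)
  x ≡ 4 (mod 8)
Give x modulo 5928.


Product of moduli M = 3 · 13 · 19 · 8 = 5928.
Merge one congruence at a time:
  Start: x ≡ 2 (mod 3).
  Combine with x ≡ 9 (mod 13); new modulus lcm = 39.
    Write x = 2 + 3·t and substitute into x ≡ 9 (mod 13): 3·t ≡ 9 − 2 = 7 (mod 13).
    The inverse of 3 mod 13 is 9 (since 3·9 = 27 = 2·13 + 1), so t ≡ 9·7 = 63 ≡ 11 (mod 13).
    Then x = 2 + 3·11 = 35, valid modulo lcm(3, 13) = 39: x ≡ 35 (mod 39).
  Combine with x ≡ 18 (mod 19); new modulus lcm = 741.
    Write x = 35 + 39·t and substitute into x ≡ 18 (mod 19): 39·t ≡ 18 − 35 = -17 (mod 19).
    Reduce coefficients mod 19: 1·t ≡ 2 (mod 19).
    So t ≡ 2 (mod 19).
    Then x = 35 + 39·2 = 113, valid modulo lcm(39, 19) = 741: x ≡ 113 (mod 741).
  Combine with x ≡ 4 (mod 8); new modulus lcm = 5928.
    Write x = 113 + 741·t and substitute into x ≡ 4 (mod 8): 741·t ≡ 4 − 113 = -109 (mod 8).
    Reduce coefficients mod 8: 5·t ≡ 3 (mod 8).
    The inverse of 5 mod 8 is 5 (since 5·5 = 25 = 3·8 + 1), so t ≡ 5·3 = 15 ≡ 7 (mod 8).
    Then x = 113 + 741·7 = 5300, valid modulo lcm(741, 8) = 5928: x ≡ 5300 (mod 5928).
Verify against each original: 5300 mod 3 = 2, 5300 mod 13 = 9, 5300 mod 19 = 18, 5300 mod 8 = 4.

x ≡ 5300 (mod 5928).


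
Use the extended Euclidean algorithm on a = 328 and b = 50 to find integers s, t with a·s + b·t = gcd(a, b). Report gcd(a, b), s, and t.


Euclidean algorithm on (328, 50) — divide until remainder is 0:
  328 = 6 · 50 + 28
  50 = 1 · 28 + 22
  28 = 1 · 22 + 6
  22 = 3 · 6 + 4
  6 = 1 · 4 + 2
  4 = 2 · 2 + 0
gcd(328, 50) = 2.
Track Bezout coefficients alongside the remainders: start with r₀ = 328 = a·1 + b·0 (s = 1, t = 0) and r₁ = 50 = a·0 + b·1 (s = 0, t = 1); each new remainder r_{k+1} = r_{k-1} − q_k·r_k inherits s_{k+1} = s_{k-1} − q_k·s_k, t_{k+1} = t_{k-1} − q_k·t_k, so r_k = a·s_k + b·t_k at every step:
  q = 6: r = 28, s = 1 − 6·0 = 1, t = 0 − 6·1 = -6  (check: 328·1 + 50·(-6) = 28)
  q = 1: r = 22, s = 0 − 1·1 = -1, t = 1 − 1·(-6) = 7  (check: 328·(-1) + 50·7 = 22)
  q = 1: r = 6, s = 1 − 1·(-1) = 2, t = -6 − 1·7 = -13  (check: 328·2 + 50·(-13) = 6)
  q = 3: r = 4, s = -1 − 3·2 = -7, t = 7 − 3·(-13) = 46  (check: 328·(-7) + 50·46 = 4)
  q = 1: r = 2, s = 2 − 1·(-7) = 9, t = -13 − 1·46 = -59  (check: 328·9 + 50·(-59) = 2)
The row with r = 2 (the gcd) gives the Bezout coefficients s = 9, t = -59.
Result: 328 · (9) + 50 · (-59) = 2.

gcd(328, 50) = 2; s = 9, t = -59 (check: 328·9 + 50·(-59) = 2).


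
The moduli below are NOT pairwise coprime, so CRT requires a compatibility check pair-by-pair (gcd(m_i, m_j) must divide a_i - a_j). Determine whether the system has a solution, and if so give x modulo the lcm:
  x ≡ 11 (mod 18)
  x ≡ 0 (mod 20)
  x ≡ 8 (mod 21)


Moduli 18, 20, 21 are not pairwise coprime, so CRT works modulo lcm(m_i) when all pairwise compatibility conditions hold.
Pairwise compatibility: gcd(m_i, m_j) must divide a_i - a_j for every pair.
Merge one congruence at a time:
  Start: x ≡ 11 (mod 18).
  Combine with x ≡ 0 (mod 20): gcd(18, 20) = 2, and 0 - 11 = -11 is NOT divisible by 2.
    ⇒ system is inconsistent (no integer solution).

No solution (the system is inconsistent).


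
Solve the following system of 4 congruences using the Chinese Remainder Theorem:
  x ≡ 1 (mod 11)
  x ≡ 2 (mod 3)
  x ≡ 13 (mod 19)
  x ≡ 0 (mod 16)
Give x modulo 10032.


Product of moduli M = 11 · 3 · 19 · 16 = 10032.
Merge one congruence at a time:
  Start: x ≡ 1 (mod 11).
  Combine with x ≡ 2 (mod 3); new modulus lcm = 33.
    Write x = 1 + 11·t and substitute into x ≡ 2 (mod 3): 11·t ≡ 2 − 1 = 1 (mod 3).
    Reduce coefficients mod 3: 2·t ≡ 1 (mod 3).
    The inverse of 2 mod 3 is 2 (since 2·2 = 4 = 1·3 + 1), so t ≡ 2·1 = 2 ≡ 2 (mod 3).
    Then x = 1 + 11·2 = 23, valid modulo lcm(11, 3) = 33: x ≡ 23 (mod 33).
  Combine with x ≡ 13 (mod 19); new modulus lcm = 627.
    Write x = 23 + 33·t and substitute into x ≡ 13 (mod 19): 33·t ≡ 13 − 23 = -10 (mod 19).
    Reduce coefficients mod 19: 14·t ≡ 9 (mod 19).
    The inverse of 14 mod 19 is 15 (since 14·15 = 210 = 11·19 + 1), so t ≡ 15·9 = 135 ≡ 2 (mod 19).
    Then x = 23 + 33·2 = 89, valid modulo lcm(33, 19) = 627: x ≡ 89 (mod 627).
  Combine with x ≡ 0 (mod 16); new modulus lcm = 10032.
    Write x = 89 + 627·t and substitute into x ≡ 0 (mod 16): 627·t ≡ 0 − 89 = -89 (mod 16).
    Reduce coefficients mod 16: 3·t ≡ 7 (mod 16).
    The inverse of 3 mod 16 is 11 (since 3·11 = 33 = 2·16 + 1), so t ≡ 11·7 = 77 ≡ 13 (mod 16).
    Then x = 89 + 627·13 = 8240, valid modulo lcm(627, 16) = 10032: x ≡ 8240 (mod 10032).
Verify against each original: 8240 mod 11 = 1, 8240 mod 3 = 2, 8240 mod 19 = 13, 8240 mod 16 = 0.

x ≡ 8240 (mod 10032).


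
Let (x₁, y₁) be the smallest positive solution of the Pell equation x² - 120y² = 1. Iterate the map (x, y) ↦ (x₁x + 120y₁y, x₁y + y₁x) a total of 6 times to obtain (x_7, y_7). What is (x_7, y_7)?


Step 1: Find the fundamental solution (x₁, y₁) of x² - 120y² = 1.
  Expand √120 as a continued fraction. a₀ = ⌊√120⌋ = 10; iterate m_{k+1} = d_k·a_k − m_k, d_{k+1} = (120 − m_{k+1}²)/d_k, a_{k+1} = ⌊(a₀ + m_{k+1})/d_{k+1}⌋ (starting m₀ = 0, d₀ = 1), with convergents p_k = a_k·p_{k-1} + p_{k-2}, q_k = a_k·q_{k-1} + q_{k-2} (p₋₁ = 1, q₋₁ = 0):
  k = 0: a₀ = 10; p₀/q₀ = 10/1; p₀² − 120·q₀² = 100 − 120 = -20.
  k = 1: m = 10, d = 20, a = ⌊(10 + 10)/20⌋ = 1; p/q = (1·10 + 1)/(1·1 + 0) = 11/1; p² − 120·q² = 121 − 120 = 1.
  The first convergent with p² − 120·q² = 1 gives the fundamental solution (x₁, y₁) = (11, 1).
Step 2: Apply the recurrence (x_{n+1}, y_{n+1}) = (x₁x_n + 120y₁y_n, x₁y_n + y₁x_n) repeatedly.
  From (x_1, y_1) = (11, 1): x_2 = 11·11 + 120·1·1 = 241; y_2 = 11·1 + 1·11 = 22.
  From (x_2, y_2) = (241, 22): x_3 = 11·241 + 120·1·22 = 5291; y_3 = 11·22 + 1·241 = 483.
  From (x_3, y_3) = (5291, 483): x_4 = 11·5291 + 120·1·483 = 116161; y_4 = 11·483 + 1·5291 = 10604.
  From (x_4, y_4) = (116161, 10604): x_5 = 11·116161 + 120·1·10604 = 2550251; y_5 = 11·10604 + 1·116161 = 232805.
  From (x_5, y_5) = (2550251, 232805): x_6 = 11·2550251 + 120·1·232805 = 55989361; y_6 = 11·232805 + 1·2550251 = 5111106.
  From (x_6, y_6) = (55989361, 5111106): x_7 = 11·55989361 + 120·1·5111106 = 1229215691; y_7 = 11·5111106 + 1·55989361 = 112211527.
Step 3: Verify x_7² - 120·y_7² = 1510971215000607481 - 1510971215000607480 = 1 (should be 1). ✓

(x_1, y_1) = (11, 1); (x_7, y_7) = (1229215691, 112211527).


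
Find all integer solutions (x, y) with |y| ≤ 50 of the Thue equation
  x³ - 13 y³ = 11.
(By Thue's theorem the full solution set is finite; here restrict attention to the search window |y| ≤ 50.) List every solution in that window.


The equation is x³ - 13y³ = 11. For fixed y, x³ = 13·y³ + 11, so a solution requires the RHS to be a perfect cube.
Strategy: iterate y from -50 to 50, compute RHS = 13·y³ + 11, and check whether it is a (positive or negative) perfect cube.
Check small values of y:
  y = 0: RHS = 11 is not a perfect cube.
  y = 1: RHS = 24 is not a perfect cube.
  y = -1: RHS = -2 is not a perfect cube.
  y = 2: RHS = 115 is not a perfect cube.
  y = -2: RHS = -93 is not a perfect cube.
  y = 3: RHS = 362 is not a perfect cube.
  y = -3: RHS = -340 is not a perfect cube.
Continuing the search up to |y| = 50 finds no solutions either.
No (x, y) in the scanned range satisfies the equation.

No integer solutions with |y| ≤ 50.


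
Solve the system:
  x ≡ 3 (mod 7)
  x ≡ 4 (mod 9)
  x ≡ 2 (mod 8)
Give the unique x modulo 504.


Moduli 7, 9, 8 are pairwise coprime; by CRT there is a unique solution modulo M = 7 · 9 · 8 = 504.
Solve pairwise, accumulating the modulus:
  Start with x ≡ 3 (mod 7).
  Combine with x ≡ 4 (mod 9): since gcd(7, 9) = 1, we get a unique residue mod 63.
    Write x = 3 + 7·t and substitute into x ≡ 4 (mod 9): 7·t ≡ 4 − 3 = 1 (mod 9).
    The inverse of 7 mod 9 is 4 (since 7·4 = 28 = 3·9 + 1), so t ≡ 4·1 = 4 ≡ 4 (mod 9).
    Then x = 3 + 7·4 = 31, valid modulo lcm(7, 9) = 63: x ≡ 31 (mod 63).
  Combine with x ≡ 2 (mod 8): since gcd(63, 8) = 1, we get a unique residue mod 504.
    Write x = 31 + 63·t and substitute into x ≡ 2 (mod 8): 63·t ≡ 2 − 31 = -29 (mod 8).
    Reduce coefficients mod 8: 7·t ≡ 3 (mod 8).
    The inverse of 7 mod 8 is 7 (since 7·7 = 49 = 6·8 + 1), so t ≡ 7·3 = 21 ≡ 5 (mod 8).
    Then x = 31 + 63·5 = 346, valid modulo lcm(63, 8) = 504: x ≡ 346 (mod 504).
Verify: 346 mod 7 = 3 ✓, 346 mod 9 = 4 ✓, 346 mod 8 = 2 ✓.

x ≡ 346 (mod 504).


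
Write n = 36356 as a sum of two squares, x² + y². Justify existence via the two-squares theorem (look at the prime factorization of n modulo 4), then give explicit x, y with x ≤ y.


Step 1: Factor n = 36356 = 2^2 · 61 · 149.
Step 2: Check the mod-4 condition on each prime factor: 2 = 2 (special); 61 ≡ 1 (mod 4), exponent 1; 149 ≡ 1 (mod 4), exponent 1.
All primes ≡ 3 (mod 4) appear to even exponent (or don't appear), so by the two-squares theorem n IS expressible as a sum of two squares.
Step 3: Build a representation. Group n = k² · m with k = 2 and m = 61 · 149 = 9089 (a product of primes ≡ 1 (mod 4)); a representation of m scales to one of n via (k·x)² + (k·y)² = k²(x² + y²). Each prime p ≡ 1 (mod 4) is itself a sum of two squares; find a² by testing p − a² for a perfect square:
  61: 61 − 1² = 60, 61 − 2² = 57, 61 − 3² = 52, 61 − 4² = 45, 61 − 5² = 36 = 6² ⇒ 61 = 5² + 6².
  149: 149 − 1² = 148, 149 − 2² = 145, 149 − 3² = 140, 149 − 4² = 133, 149 − 5² = 124, 149 − 6² = 113, 149 − 7² = 100 = 10² ⇒ 149 = 7² + 10².
  Combine using the Brahmagupta–Fibonacci identity (a² + b²)(c² + d²) = (ac − bd)² + (ad + bc)² = (ac + bd)² + (ad − bc)²:
  61 · 149 = 9089: from (5² + 6²)(7² + 10²), take (5·7 − 6·10, 5·10 + 6·7) = (35 − 60, 50 + 42) = (-25, 92); dropping signs (only squares matter) gives (25, 92); check 25² + 92² = 625 + 8464 = 9089 ✓.
  Scale by k = 2: (2·25, 2·92) = (50, 184).
Step 4: Order so x ≤ y and verify: 50² + 184² = 2500 + 33856 = 36356 = n. ✓

n = 36356 = 50² + 184² (one valid representation with x ≤ y).


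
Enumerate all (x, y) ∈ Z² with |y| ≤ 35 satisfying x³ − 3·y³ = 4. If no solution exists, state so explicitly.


The equation is x³ - 3y³ = 4. For fixed y, x³ = 3·y³ + 4, so a solution requires the RHS to be a perfect cube.
Strategy: iterate y from -35 to 35, compute RHS = 3·y³ + 4, and check whether it is a (positive or negative) perfect cube.
Check small values of y:
  y = 0: RHS = 4 is not a perfect cube.
  y = 1: RHS = 7 is not a perfect cube.
  y = -1: RHS = 1 = (1)³ ⇒ x = 1 works.
  y = 2: RHS = 28 is not a perfect cube.
  y = -2: RHS = -20 is not a perfect cube.
  y = 3: RHS = 85 is not a perfect cube.
  y = -3: RHS = -77 is not a perfect cube.
Continuing the search up to |y| = 35 finds no further solutions beyond those listed.
Collected solutions: (1, -1).

Solutions (with |y| ≤ 35): (1, -1).


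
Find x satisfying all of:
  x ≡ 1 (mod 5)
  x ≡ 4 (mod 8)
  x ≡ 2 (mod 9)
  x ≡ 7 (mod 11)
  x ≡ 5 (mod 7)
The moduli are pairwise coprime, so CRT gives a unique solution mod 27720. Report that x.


Product of moduli M = 5 · 8 · 9 · 11 · 7 = 27720.
Merge one congruence at a time:
  Start: x ≡ 1 (mod 5).
  Combine with x ≡ 4 (mod 8); new modulus lcm = 40.
    Write x = 1 + 5·t and substitute into x ≡ 4 (mod 8): 5·t ≡ 4 − 1 = 3 (mod 8).
    The inverse of 5 mod 8 is 5 (since 5·5 = 25 = 3·8 + 1), so t ≡ 5·3 = 15 ≡ 7 (mod 8).
    Then x = 1 + 5·7 = 36, valid modulo lcm(5, 8) = 40: x ≡ 36 (mod 40).
  Combine with x ≡ 2 (mod 9); new modulus lcm = 360.
    Write x = 36 + 40·t and substitute into x ≡ 2 (mod 9): 40·t ≡ 2 − 36 = -34 (mod 9).
    Reduce coefficients mod 9: 4·t ≡ 2 (mod 9).
    The inverse of 4 mod 9 is 7 (since 4·7 = 28 = 3·9 + 1), so t ≡ 7·2 = 14 ≡ 5 (mod 9).
    Then x = 36 + 40·5 = 236, valid modulo lcm(40, 9) = 360: x ≡ 236 (mod 360).
  Combine with x ≡ 7 (mod 11); new modulus lcm = 3960.
    Write x = 236 + 360·t and substitute into x ≡ 7 (mod 11): 360·t ≡ 7 − 236 = -229 (mod 11).
    Reduce coefficients mod 11: 8·t ≡ 2 (mod 11).
    The inverse of 8 mod 11 is 7 (since 8·7 = 56 = 5·11 + 1), so t ≡ 7·2 = 14 ≡ 3 (mod 11).
    Then x = 236 + 360·3 = 1316, valid modulo lcm(360, 11) = 3960: x ≡ 1316 (mod 3960).
  Combine with x ≡ 5 (mod 7); new modulus lcm = 27720.
    Write x = 1316 + 3960·t and substitute into x ≡ 5 (mod 7): 3960·t ≡ 5 − 1316 = -1311 (mod 7).
    Reduce coefficients mod 7: 5·t ≡ 5 (mod 7).
    The inverse of 5 mod 7 is 3 (since 5·3 = 15 = 2·7 + 1), so t ≡ 3·5 = 15 ≡ 1 (mod 7).
    Then x = 1316 + 3960·1 = 5276, valid modulo lcm(3960, 7) = 27720: x ≡ 5276 (mod 27720).
Verify against each original: 5276 mod 5 = 1, 5276 mod 8 = 4, 5276 mod 9 = 2, 5276 mod 11 = 7, 5276 mod 7 = 5.

x ≡ 5276 (mod 27720).


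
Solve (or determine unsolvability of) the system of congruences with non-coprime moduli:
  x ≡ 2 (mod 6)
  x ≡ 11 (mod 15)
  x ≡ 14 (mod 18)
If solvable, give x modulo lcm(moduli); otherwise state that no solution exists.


Moduli 6, 15, 18 are not pairwise coprime, so CRT works modulo lcm(m_i) when all pairwise compatibility conditions hold.
Pairwise compatibility: gcd(m_i, m_j) must divide a_i - a_j for every pair.
Merge one congruence at a time:
  Start: x ≡ 2 (mod 6).
  Combine with x ≡ 11 (mod 15): gcd(6, 15) = 3; 11 - 2 = 9, which IS divisible by 3, so compatible.
    Write x = 2 + 6·t and substitute into x ≡ 11 (mod 15): 6·t ≡ 11 − 2 = 9 (mod 15).
    Divide the congruence (and modulus) by g = 3: 2·t ≡ 3 (mod 5).
    The inverse of 2 mod 5 is 3 (since 2·3 = 6 = 1·5 + 1), so t ≡ 3·3 = 9 ≡ 4 (mod 5).
    Then x = 2 + 6·4 = 26, valid modulo lcm(6, 15) = 30: x ≡ 26 (mod 30).
  Combine with x ≡ 14 (mod 18): gcd(30, 18) = 6; 14 - 26 = -12, which IS divisible by 6, so compatible.
    Write x = 26 + 30·t and substitute into x ≡ 14 (mod 18): 30·t ≡ 14 − 26 = -12 (mod 18).
    Divide the congruence (and modulus) by g = 6: 5·t ≡ -2 (mod 3).
    Reduce coefficients mod 3: 2·t ≡ 1 (mod 3).
    The inverse of 2 mod 3 is 2 (since 2·2 = 4 = 1·3 + 1), so t ≡ 2·1 = 2 ≡ 2 (mod 3).
    Then x = 26 + 30·2 = 86, valid modulo lcm(30, 18) = 90: x ≡ 86 (mod 90).
Verify: 86 mod 6 = 2, 86 mod 15 = 11, 86 mod 18 = 14.

x ≡ 86 (mod 90).


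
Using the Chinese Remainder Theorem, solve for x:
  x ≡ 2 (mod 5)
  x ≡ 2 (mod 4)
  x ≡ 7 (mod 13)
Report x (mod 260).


Moduli 5, 4, 13 are pairwise coprime; by CRT there is a unique solution modulo M = 5 · 4 · 13 = 260.
Solve pairwise, accumulating the modulus:
  Start with x ≡ 2 (mod 5).
  Combine with x ≡ 2 (mod 4): since gcd(5, 4) = 1, we get a unique residue mod 20.
    Write x = 2 + 5·t and substitute into x ≡ 2 (mod 4): 5·t ≡ 2 − 2 = 0 (mod 4).
    Reduce coefficients mod 4: 1·t ≡ 0 (mod 4).
    So t ≡ 0 (mod 4).
    Then x = 2 + 5·0 = 2, valid modulo lcm(5, 4) = 20: x ≡ 2 (mod 20).
  Combine with x ≡ 7 (mod 13): since gcd(20, 13) = 1, we get a unique residue mod 260.
    Write x = 2 + 20·t and substitute into x ≡ 7 (mod 13): 20·t ≡ 7 − 2 = 5 (mod 13).
    Reduce coefficients mod 13: 7·t ≡ 5 (mod 13).
    The inverse of 7 mod 13 is 2 (since 7·2 = 14 = 1·13 + 1), so t ≡ 2·5 = 10 ≡ 10 (mod 13).
    Then x = 2 + 20·10 = 202, valid modulo lcm(20, 13) = 260: x ≡ 202 (mod 260).
Verify: 202 mod 5 = 2 ✓, 202 mod 4 = 2 ✓, 202 mod 13 = 7 ✓.

x ≡ 202 (mod 260).


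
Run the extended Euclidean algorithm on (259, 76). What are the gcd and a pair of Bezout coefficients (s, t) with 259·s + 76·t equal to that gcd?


Euclidean algorithm on (259, 76) — divide until remainder is 0:
  259 = 3 · 76 + 31
  76 = 2 · 31 + 14
  31 = 2 · 14 + 3
  14 = 4 · 3 + 2
  3 = 1 · 2 + 1
  2 = 2 · 1 + 0
gcd(259, 76) = 1.
Track Bezout coefficients alongside the remainders: start with r₀ = 259 = a·1 + b·0 (s = 1, t = 0) and r₁ = 76 = a·0 + b·1 (s = 0, t = 1); each new remainder r_{k+1} = r_{k-1} − q_k·r_k inherits s_{k+1} = s_{k-1} − q_k·s_k, t_{k+1} = t_{k-1} − q_k·t_k, so r_k = a·s_k + b·t_k at every step:
  q = 3: r = 31, s = 1 − 3·0 = 1, t = 0 − 3·1 = -3  (check: 259·1 + 76·(-3) = 31)
  q = 2: r = 14, s = 0 − 2·1 = -2, t = 1 − 2·(-3) = 7  (check: 259·(-2) + 76·7 = 14)
  q = 2: r = 3, s = 1 − 2·(-2) = 5, t = -3 − 2·7 = -17  (check: 259·5 + 76·(-17) = 3)
  q = 4: r = 2, s = -2 − 4·5 = -22, t = 7 − 4·(-17) = 75  (check: 259·(-22) + 76·75 = 2)
  q = 1: r = 1, s = 5 − 1·(-22) = 27, t = -17 − 1·75 = -92  (check: 259·27 + 76·(-92) = 1)
The row with r = 1 (the gcd) gives the Bezout coefficients s = 27, t = -92.
Result: 259 · (27) + 76 · (-92) = 1.

gcd(259, 76) = 1; s = 27, t = -92 (check: 259·27 + 76·(-92) = 1).


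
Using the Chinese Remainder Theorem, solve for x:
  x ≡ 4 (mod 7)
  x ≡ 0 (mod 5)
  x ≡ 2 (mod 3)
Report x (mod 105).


Moduli 7, 5, 3 are pairwise coprime; by CRT there is a unique solution modulo M = 7 · 5 · 3 = 105.
Solve pairwise, accumulating the modulus:
  Start with x ≡ 4 (mod 7).
  Combine with x ≡ 0 (mod 5): since gcd(7, 5) = 1, we get a unique residue mod 35.
    Write x = 4 + 7·t and substitute into x ≡ 0 (mod 5): 7·t ≡ 0 − 4 = -4 (mod 5).
    Reduce coefficients mod 5: 2·t ≡ 1 (mod 5).
    The inverse of 2 mod 5 is 3 (since 2·3 = 6 = 1·5 + 1), so t ≡ 3·1 = 3 ≡ 3 (mod 5).
    Then x = 4 + 7·3 = 25, valid modulo lcm(7, 5) = 35: x ≡ 25 (mod 35).
  Combine with x ≡ 2 (mod 3): since gcd(35, 3) = 1, we get a unique residue mod 105.
    Write x = 25 + 35·t and substitute into x ≡ 2 (mod 3): 35·t ≡ 2 − 25 = -23 (mod 3).
    Reduce coefficients mod 3: 2·t ≡ 1 (mod 3).
    The inverse of 2 mod 3 is 2 (since 2·2 = 4 = 1·3 + 1), so t ≡ 2·1 = 2 ≡ 2 (mod 3).
    Then x = 25 + 35·2 = 95, valid modulo lcm(35, 3) = 105: x ≡ 95 (mod 105).
Verify: 95 mod 7 = 4 ✓, 95 mod 5 = 0 ✓, 95 mod 3 = 2 ✓.

x ≡ 95 (mod 105).


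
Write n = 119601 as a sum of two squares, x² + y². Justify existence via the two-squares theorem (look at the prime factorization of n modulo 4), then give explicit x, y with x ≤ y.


Step 1: Factor n = 119601 = 3^2 · 97 · 137.
Step 2: Check the mod-4 condition on each prime factor: 3 ≡ 3 (mod 4), exponent 2 (must be even); 97 ≡ 1 (mod 4), exponent 1; 137 ≡ 1 (mod 4), exponent 1.
All primes ≡ 3 (mod 4) appear to even exponent (or don't appear), so by the two-squares theorem n IS expressible as a sum of two squares.
Step 3: Build a representation. Group n = k² · m with k = 3 and m = 97 · 137 = 13289 (a product of primes ≡ 1 (mod 4)); a representation of m scales to one of n via (k·x)² + (k·y)² = k²(x² + y²). Each prime p ≡ 1 (mod 4) is itself a sum of two squares; find a² by testing p − a² for a perfect square:
  97: 97 − 1² = 96, 97 − 2² = 93, 97 − 3² = 88, 97 − 4² = 81 = 9² ⇒ 97 = 4² + 9².
  137: 137 − 1² = 136, 137 − 2² = 133, 137 − 3² = 128, 137 − 4² = 121 = 11² ⇒ 137 = 4² + 11².
  Combine using the Brahmagupta–Fibonacci identity (a² + b²)(c² + d²) = (ac − bd)² + (ad + bc)² = (ac + bd)² + (ad − bc)²:
  97 · 137 = 13289: from (4² + 9²)(4² + 11²), take (4·4 − 9·11, 4·11 + 9·4) = (16 − 99, 44 + 36) = (-83, 80); dropping signs (only squares matter) gives (83, 80); check 83² + 80² = 6889 + 6400 = 13289 ✓.
  Scale by k = 3: (3·83, 3·80) = (249, 240).
Step 4: Order so x ≤ y and verify: 240² + 249² = 57600 + 62001 = 119601 = n. ✓

n = 119601 = 240² + 249² (one valid representation with x ≤ y).


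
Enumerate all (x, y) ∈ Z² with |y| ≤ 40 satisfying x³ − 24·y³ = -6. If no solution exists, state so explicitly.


The equation is x³ - 24y³ = -6. For fixed y, x³ = 24·y³ − 6, so a solution requires the RHS to be a perfect cube.
Strategy: iterate y from -40 to 40, compute RHS = 24·y³ − 6, and check whether it is a (positive or negative) perfect cube.
Check small values of y:
  y = 0: RHS = -6 is not a perfect cube.
  y = 1: RHS = 18 is not a perfect cube.
  y = -1: RHS = -30 is not a perfect cube.
  y = 2: RHS = 186 is not a perfect cube.
  y = -2: RHS = -198 is not a perfect cube.
  y = 3: RHS = 642 is not a perfect cube.
  y = -3: RHS = -654 is not a perfect cube.
Continuing the search up to |y| = 40 finds no solutions either.
No (x, y) in the scanned range satisfies the equation.

No integer solutions with |y| ≤ 40.


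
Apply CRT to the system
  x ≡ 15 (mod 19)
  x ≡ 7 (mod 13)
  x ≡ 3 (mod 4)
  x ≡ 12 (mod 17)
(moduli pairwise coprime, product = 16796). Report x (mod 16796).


Product of moduli M = 19 · 13 · 4 · 17 = 16796.
Merge one congruence at a time:
  Start: x ≡ 15 (mod 19).
  Combine with x ≡ 7 (mod 13); new modulus lcm = 247.
    Write x = 15 + 19·t and substitute into x ≡ 7 (mod 13): 19·t ≡ 7 − 15 = -8 (mod 13).
    Reduce coefficients mod 13: 6·t ≡ 5 (mod 13).
    The inverse of 6 mod 13 is 11 (since 6·11 = 66 = 5·13 + 1), so t ≡ 11·5 = 55 ≡ 3 (mod 13).
    Then x = 15 + 19·3 = 72, valid modulo lcm(19, 13) = 247: x ≡ 72 (mod 247).
  Combine with x ≡ 3 (mod 4); new modulus lcm = 988.
    Write x = 72 + 247·t and substitute into x ≡ 3 (mod 4): 247·t ≡ 3 − 72 = -69 (mod 4).
    Reduce coefficients mod 4: 3·t ≡ 3 (mod 4).
    The inverse of 3 mod 4 is 3 (since 3·3 = 9 = 2·4 + 1), so t ≡ 3·3 = 9 ≡ 1 (mod 4).
    Then x = 72 + 247·1 = 319, valid modulo lcm(247, 4) = 988: x ≡ 319 (mod 988).
  Combine with x ≡ 12 (mod 17); new modulus lcm = 16796.
    Write x = 319 + 988·t and substitute into x ≡ 12 (mod 17): 988·t ≡ 12 − 319 = -307 (mod 17).
    Reduce coefficients mod 17: 2·t ≡ 16 (mod 17).
    The inverse of 2 mod 17 is 9 (since 2·9 = 18 = 1·17 + 1), so t ≡ 9·16 = 144 ≡ 8 (mod 17).
    Then x = 319 + 988·8 = 8223, valid modulo lcm(988, 17) = 16796: x ≡ 8223 (mod 16796).
Verify against each original: 8223 mod 19 = 15, 8223 mod 13 = 7, 8223 mod 4 = 3, 8223 mod 17 = 12.

x ≡ 8223 (mod 16796).


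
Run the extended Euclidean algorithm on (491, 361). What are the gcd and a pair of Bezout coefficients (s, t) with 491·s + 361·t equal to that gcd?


Euclidean algorithm on (491, 361) — divide until remainder is 0:
  491 = 1 · 361 + 130
  361 = 2 · 130 + 101
  130 = 1 · 101 + 29
  101 = 3 · 29 + 14
  29 = 2 · 14 + 1
  14 = 14 · 1 + 0
gcd(491, 361) = 1.
Track Bezout coefficients alongside the remainders: start with r₀ = 491 = a·1 + b·0 (s = 1, t = 0) and r₁ = 361 = a·0 + b·1 (s = 0, t = 1); each new remainder r_{k+1} = r_{k-1} − q_k·r_k inherits s_{k+1} = s_{k-1} − q_k·s_k, t_{k+1} = t_{k-1} − q_k·t_k, so r_k = a·s_k + b·t_k at every step:
  q = 1: r = 130, s = 1 − 1·0 = 1, t = 0 − 1·1 = -1  (check: 491·1 + 361·(-1) = 130)
  q = 2: r = 101, s = 0 − 2·1 = -2, t = 1 − 2·(-1) = 3  (check: 491·(-2) + 361·3 = 101)
  q = 1: r = 29, s = 1 − 1·(-2) = 3, t = -1 − 1·3 = -4  (check: 491·3 + 361·(-4) = 29)
  q = 3: r = 14, s = -2 − 3·3 = -11, t = 3 − 3·(-4) = 15  (check: 491·(-11) + 361·15 = 14)
  q = 2: r = 1, s = 3 − 2·(-11) = 25, t = -4 − 2·15 = -34  (check: 491·25 + 361·(-34) = 1)
The row with r = 1 (the gcd) gives the Bezout coefficients s = 25, t = -34.
Result: 491 · (25) + 361 · (-34) = 1.

gcd(491, 361) = 1; s = 25, t = -34 (check: 491·25 + 361·(-34) = 1).


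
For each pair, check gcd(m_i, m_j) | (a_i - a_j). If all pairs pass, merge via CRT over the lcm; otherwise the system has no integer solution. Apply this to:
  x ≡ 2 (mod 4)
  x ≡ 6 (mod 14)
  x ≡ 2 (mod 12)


Moduli 4, 14, 12 are not pairwise coprime, so CRT works modulo lcm(m_i) when all pairwise compatibility conditions hold.
Pairwise compatibility: gcd(m_i, m_j) must divide a_i - a_j for every pair.
Merge one congruence at a time:
  Start: x ≡ 2 (mod 4).
  Combine with x ≡ 6 (mod 14): gcd(4, 14) = 2; 6 - 2 = 4, which IS divisible by 2, so compatible.
    Write x = 2 + 4·t and substitute into x ≡ 6 (mod 14): 4·t ≡ 6 − 2 = 4 (mod 14).
    Divide the congruence (and modulus) by g = 2: 2·t ≡ 2 (mod 7).
    The inverse of 2 mod 7 is 4 (since 2·4 = 8 = 1·7 + 1), so t ≡ 4·2 = 8 ≡ 1 (mod 7).
    Then x = 2 + 4·1 = 6, valid modulo lcm(4, 14) = 28: x ≡ 6 (mod 28).
  Combine with x ≡ 2 (mod 12): gcd(28, 12) = 4; 2 - 6 = -4, which IS divisible by 4, so compatible.
    Write x = 6 + 28·t and substitute into x ≡ 2 (mod 12): 28·t ≡ 2 − 6 = -4 (mod 12).
    Divide the congruence (and modulus) by g = 4: 7·t ≡ -1 (mod 3).
    Reduce coefficients mod 3: 1·t ≡ 2 (mod 3).
    So t ≡ 2 (mod 3).
    Then x = 6 + 28·2 = 62, valid modulo lcm(28, 12) = 84: x ≡ 62 (mod 84).
Verify: 62 mod 4 = 2, 62 mod 14 = 6, 62 mod 12 = 2.

x ≡ 62 (mod 84).


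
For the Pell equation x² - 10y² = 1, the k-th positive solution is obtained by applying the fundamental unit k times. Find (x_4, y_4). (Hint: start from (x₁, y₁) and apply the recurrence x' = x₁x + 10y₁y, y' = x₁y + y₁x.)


Step 1: Find the fundamental solution (x₁, y₁) of x² - 10y² = 1.
  Expand √10 as a continued fraction. a₀ = ⌊√10⌋ = 3; iterate m_{k+1} = d_k·a_k − m_k, d_{k+1} = (10 − m_{k+1}²)/d_k, a_{k+1} = ⌊(a₀ + m_{k+1})/d_{k+1}⌋ (starting m₀ = 0, d₀ = 1), with convergents p_k = a_k·p_{k-1} + p_{k-2}, q_k = a_k·q_{k-1} + q_{k-2} (p₋₁ = 1, q₋₁ = 0):
  k = 0: a₀ = 3; p₀/q₀ = 3/1; p₀² − 10·q₀² = 9 − 10 = -1.
  k = 1: m = 3, d = 1, a = ⌊(3 + 3)/1⌋ = 6; p/q = (6·3 + 1)/(6·1 + 0) = 19/6; p² − 10·q² = 361 − 360 = 1.
  The first convergent with p² − 10·q² = 1 gives the fundamental solution (x₁, y₁) = (19, 6).
Step 2: Apply the recurrence (x_{n+1}, y_{n+1}) = (x₁x_n + 10y₁y_n, x₁y_n + y₁x_n) repeatedly.
  From (x_1, y_1) = (19, 6): x_2 = 19·19 + 10·6·6 = 721; y_2 = 19·6 + 6·19 = 228.
  From (x_2, y_2) = (721, 228): x_3 = 19·721 + 10·6·228 = 27379; y_3 = 19·228 + 6·721 = 8658.
  From (x_3, y_3) = (27379, 8658): x_4 = 19·27379 + 10·6·8658 = 1039681; y_4 = 19·8658 + 6·27379 = 328776.
Step 3: Verify x_4² - 10·y_4² = 1080936581761 - 1080936581760 = 1 (should be 1). ✓

(x_1, y_1) = (19, 6); (x_4, y_4) = (1039681, 328776).


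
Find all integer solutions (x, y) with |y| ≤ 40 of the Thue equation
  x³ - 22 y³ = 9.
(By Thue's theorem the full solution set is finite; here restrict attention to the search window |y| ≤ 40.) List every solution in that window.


The equation is x³ - 22y³ = 9. For fixed y, x³ = 22·y³ + 9, so a solution requires the RHS to be a perfect cube.
Strategy: iterate y from -40 to 40, compute RHS = 22·y³ + 9, and check whether it is a (positive or negative) perfect cube.
Check small values of y:
  y = 0: RHS = 9 is not a perfect cube.
  y = 1: RHS = 31 is not a perfect cube.
  y = -1: RHS = -13 is not a perfect cube.
  y = 2: RHS = 185 is not a perfect cube.
  y = -2: RHS = -167 is not a perfect cube.
  y = 3: RHS = 603 is not a perfect cube.
  y = -3: RHS = -585 is not a perfect cube.
Continuing the search up to |y| = 40 finds no solutions either.
No (x, y) in the scanned range satisfies the equation.

No integer solutions with |y| ≤ 40.


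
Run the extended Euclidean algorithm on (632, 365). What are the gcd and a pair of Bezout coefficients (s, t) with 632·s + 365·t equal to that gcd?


Euclidean algorithm on (632, 365) — divide until remainder is 0:
  632 = 1 · 365 + 267
  365 = 1 · 267 + 98
  267 = 2 · 98 + 71
  98 = 1 · 71 + 27
  71 = 2 · 27 + 17
  27 = 1 · 17 + 10
  17 = 1 · 10 + 7
  10 = 1 · 7 + 3
  7 = 2 · 3 + 1
  3 = 3 · 1 + 0
gcd(632, 365) = 1.
Track Bezout coefficients alongside the remainders: start with r₀ = 632 = a·1 + b·0 (s = 1, t = 0) and r₁ = 365 = a·0 + b·1 (s = 0, t = 1); each new remainder r_{k+1} = r_{k-1} − q_k·r_k inherits s_{k+1} = s_{k-1} − q_k·s_k, t_{k+1} = t_{k-1} − q_k·t_k, so r_k = a·s_k + b·t_k at every step:
  q = 1: r = 267, s = 1 − 1·0 = 1, t = 0 − 1·1 = -1  (check: 632·1 + 365·(-1) = 267)
  q = 1: r = 98, s = 0 − 1·1 = -1, t = 1 − 1·(-1) = 2  (check: 632·(-1) + 365·2 = 98)
  q = 2: r = 71, s = 1 − 2·(-1) = 3, t = -1 − 2·2 = -5  (check: 632·3 + 365·(-5) = 71)
  q = 1: r = 27, s = -1 − 1·3 = -4, t = 2 − 1·(-5) = 7  (check: 632·(-4) + 365·7 = 27)
  q = 2: r = 17, s = 3 − 2·(-4) = 11, t = -5 − 2·7 = -19  (check: 632·11 + 365·(-19) = 17)
  q = 1: r = 10, s = -4 − 1·11 = -15, t = 7 − 1·(-19) = 26  (check: 632·(-15) + 365·26 = 10)
  q = 1: r = 7, s = 11 − 1·(-15) = 26, t = -19 − 1·26 = -45  (check: 632·26 + 365·(-45) = 7)
  q = 1: r = 3, s = -15 − 1·26 = -41, t = 26 − 1·(-45) = 71  (check: 632·(-41) + 365·71 = 3)
  q = 2: r = 1, s = 26 − 2·(-41) = 108, t = -45 − 2·71 = -187  (check: 632·108 + 365·(-187) = 1)
The row with r = 1 (the gcd) gives the Bezout coefficients s = 108, t = -187.
Result: 632 · (108) + 365 · (-187) = 1.

gcd(632, 365) = 1; s = 108, t = -187 (check: 632·108 + 365·(-187) = 1).


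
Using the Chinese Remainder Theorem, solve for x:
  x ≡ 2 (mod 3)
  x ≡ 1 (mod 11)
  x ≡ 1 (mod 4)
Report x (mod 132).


Moduli 3, 11, 4 are pairwise coprime; by CRT there is a unique solution modulo M = 3 · 11 · 4 = 132.
Solve pairwise, accumulating the modulus:
  Start with x ≡ 2 (mod 3).
  Combine with x ≡ 1 (mod 11): since gcd(3, 11) = 1, we get a unique residue mod 33.
    Write x = 2 + 3·t and substitute into x ≡ 1 (mod 11): 3·t ≡ 1 − 2 = -1 (mod 11).
    Reduce coefficients mod 11: 3·t ≡ 10 (mod 11).
    The inverse of 3 mod 11 is 4 (since 3·4 = 12 = 1·11 + 1), so t ≡ 4·10 = 40 ≡ 7 (mod 11).
    Then x = 2 + 3·7 = 23, valid modulo lcm(3, 11) = 33: x ≡ 23 (mod 33).
  Combine with x ≡ 1 (mod 4): since gcd(33, 4) = 1, we get a unique residue mod 132.
    Write x = 23 + 33·t and substitute into x ≡ 1 (mod 4): 33·t ≡ 1 − 23 = -22 (mod 4).
    Reduce coefficients mod 4: 1·t ≡ 2 (mod 4).
    So t ≡ 2 (mod 4).
    Then x = 23 + 33·2 = 89, valid modulo lcm(33, 4) = 132: x ≡ 89 (mod 132).
Verify: 89 mod 3 = 2 ✓, 89 mod 11 = 1 ✓, 89 mod 4 = 1 ✓.

x ≡ 89 (mod 132).


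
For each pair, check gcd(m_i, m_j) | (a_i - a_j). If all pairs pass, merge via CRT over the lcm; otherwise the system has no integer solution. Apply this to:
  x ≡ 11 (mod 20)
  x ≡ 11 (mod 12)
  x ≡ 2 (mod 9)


Moduli 20, 12, 9 are not pairwise coprime, so CRT works modulo lcm(m_i) when all pairwise compatibility conditions hold.
Pairwise compatibility: gcd(m_i, m_j) must divide a_i - a_j for every pair.
Merge one congruence at a time:
  Start: x ≡ 11 (mod 20).
  Combine with x ≡ 11 (mod 12): gcd(20, 12) = 4; 11 - 11 = 0, which IS divisible by 4, so compatible.
    Write x = 11 + 20·t and substitute into x ≡ 11 (mod 12): 20·t ≡ 11 − 11 = 0 (mod 12).
    Divide the congruence (and modulus) by g = 4: 5·t ≡ 0 (mod 3).
    Reduce coefficients mod 3: 2·t ≡ 0 (mod 3).
    The inverse of 2 mod 3 is 2 (since 2·2 = 4 = 1·3 + 1), so t ≡ 2·0 = 0 ≡ 0 (mod 3).
    Then x = 11 + 20·0 = 11, valid modulo lcm(20, 12) = 60: x ≡ 11 (mod 60).
  Combine with x ≡ 2 (mod 9): gcd(60, 9) = 3; 2 - 11 = -9, which IS divisible by 3, so compatible.
    Write x = 11 + 60·t and substitute into x ≡ 2 (mod 9): 60·t ≡ 2 − 11 = -9 (mod 9).
    Divide the congruence (and modulus) by g = 3: 20·t ≡ -3 (mod 3).
    Reduce coefficients mod 3: 2·t ≡ 0 (mod 3).
    The inverse of 2 mod 3 is 2 (since 2·2 = 4 = 1·3 + 1), so t ≡ 2·0 = 0 ≡ 0 (mod 3).
    Then x = 11 + 60·0 = 11, valid modulo lcm(60, 9) = 180: x ≡ 11 (mod 180).
Verify: 11 mod 20 = 11, 11 mod 12 = 11, 11 mod 9 = 2.

x ≡ 11 (mod 180).


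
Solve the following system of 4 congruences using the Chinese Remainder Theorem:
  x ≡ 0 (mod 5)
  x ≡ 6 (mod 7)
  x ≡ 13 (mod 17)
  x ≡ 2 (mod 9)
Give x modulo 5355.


Product of moduli M = 5 · 7 · 17 · 9 = 5355.
Merge one congruence at a time:
  Start: x ≡ 0 (mod 5).
  Combine with x ≡ 6 (mod 7); new modulus lcm = 35.
    Write x = 0 + 5·t and substitute into x ≡ 6 (mod 7): 5·t ≡ 6 − 0 = 6 (mod 7).
    The inverse of 5 mod 7 is 3 (since 5·3 = 15 = 2·7 + 1), so t ≡ 3·6 = 18 ≡ 4 (mod 7).
    Then x = 0 + 5·4 = 20, valid modulo lcm(5, 7) = 35: x ≡ 20 (mod 35).
  Combine with x ≡ 13 (mod 17); new modulus lcm = 595.
    Write x = 20 + 35·t and substitute into x ≡ 13 (mod 17): 35·t ≡ 13 − 20 = -7 (mod 17).
    Reduce coefficients mod 17: 1·t ≡ 10 (mod 17).
    So t ≡ 10 (mod 17).
    Then x = 20 + 35·10 = 370, valid modulo lcm(35, 17) = 595: x ≡ 370 (mod 595).
  Combine with x ≡ 2 (mod 9); new modulus lcm = 5355.
    Write x = 370 + 595·t and substitute into x ≡ 2 (mod 9): 595·t ≡ 2 − 370 = -368 (mod 9).
    Reduce coefficients mod 9: 1·t ≡ 1 (mod 9).
    So t ≡ 1 (mod 9).
    Then x = 370 + 595·1 = 965, valid modulo lcm(595, 9) = 5355: x ≡ 965 (mod 5355).
Verify against each original: 965 mod 5 = 0, 965 mod 7 = 6, 965 mod 17 = 13, 965 mod 9 = 2.

x ≡ 965 (mod 5355).


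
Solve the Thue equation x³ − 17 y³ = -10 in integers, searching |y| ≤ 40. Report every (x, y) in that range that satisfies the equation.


The equation is x³ - 17y³ = -10. For fixed y, x³ = 17·y³ − 10, so a solution requires the RHS to be a perfect cube.
Strategy: iterate y from -40 to 40, compute RHS = 17·y³ − 10, and check whether it is a (positive or negative) perfect cube.
Check small values of y:
  y = 0: RHS = -10 is not a perfect cube.
  y = 1: RHS = 7 is not a perfect cube.
  y = -1: RHS = -27 = (-3)³ ⇒ x = -3 works.
  y = 2: RHS = 126 is not a perfect cube.
  y = -2: RHS = -146 is not a perfect cube.
  y = 3: RHS = 449 is not a perfect cube.
  y = -3: RHS = -469 is not a perfect cube.
Continuing the search up to |y| = 40 finds no further solutions beyond those listed.
Collected solutions: (-3, -1).

Solutions (with |y| ≤ 40): (-3, -1).


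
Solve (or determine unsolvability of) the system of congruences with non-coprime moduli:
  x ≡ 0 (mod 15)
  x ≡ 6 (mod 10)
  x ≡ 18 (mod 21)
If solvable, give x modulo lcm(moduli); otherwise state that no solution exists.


Moduli 15, 10, 21 are not pairwise coprime, so CRT works modulo lcm(m_i) when all pairwise compatibility conditions hold.
Pairwise compatibility: gcd(m_i, m_j) must divide a_i - a_j for every pair.
Merge one congruence at a time:
  Start: x ≡ 0 (mod 15).
  Combine with x ≡ 6 (mod 10): gcd(15, 10) = 5, and 6 - 0 = 6 is NOT divisible by 5.
    ⇒ system is inconsistent (no integer solution).

No solution (the system is inconsistent).


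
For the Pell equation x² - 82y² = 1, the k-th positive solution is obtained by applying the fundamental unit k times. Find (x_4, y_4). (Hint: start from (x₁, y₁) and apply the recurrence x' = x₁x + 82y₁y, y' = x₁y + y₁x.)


Step 1: Find the fundamental solution (x₁, y₁) of x² - 82y² = 1.
  Expand √82 as a continued fraction. a₀ = ⌊√82⌋ = 9; iterate m_{k+1} = d_k·a_k − m_k, d_{k+1} = (82 − m_{k+1}²)/d_k, a_{k+1} = ⌊(a₀ + m_{k+1})/d_{k+1}⌋ (starting m₀ = 0, d₀ = 1), with convergents p_k = a_k·p_{k-1} + p_{k-2}, q_k = a_k·q_{k-1} + q_{k-2} (p₋₁ = 1, q₋₁ = 0):
  k = 0: a₀ = 9; p₀/q₀ = 9/1; p₀² − 82·q₀² = 81 − 82 = -1.
  k = 1: m = 9, d = 1, a = ⌊(9 + 9)/1⌋ = 18; p/q = (18·9 + 1)/(18·1 + 0) = 163/18; p² − 82·q² = 26569 − 26568 = 1.
  The first convergent with p² − 82·q² = 1 gives the fundamental solution (x₁, y₁) = (163, 18).
Step 2: Apply the recurrence (x_{n+1}, y_{n+1}) = (x₁x_n + 82y₁y_n, x₁y_n + y₁x_n) repeatedly.
  From (x_1, y_1) = (163, 18): x_2 = 163·163 + 82·18·18 = 53137; y_2 = 163·18 + 18·163 = 5868.
  From (x_2, y_2) = (53137, 5868): x_3 = 163·53137 + 82·18·5868 = 17322499; y_3 = 163·5868 + 18·53137 = 1912950.
  From (x_3, y_3) = (17322499, 1912950): x_4 = 163·17322499 + 82·18·1912950 = 5647081537; y_4 = 163·1912950 + 18·17322499 = 623615832.
Step 3: Verify x_4² - 82·y_4² = 31889529885526282369 - 31889529885526282368 = 1 (should be 1). ✓

(x_1, y_1) = (163, 18); (x_4, y_4) = (5647081537, 623615832).


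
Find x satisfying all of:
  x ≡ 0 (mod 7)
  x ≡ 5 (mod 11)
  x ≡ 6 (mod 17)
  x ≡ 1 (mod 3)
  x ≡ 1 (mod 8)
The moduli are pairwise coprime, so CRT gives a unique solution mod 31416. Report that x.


Product of moduli M = 7 · 11 · 17 · 3 · 8 = 31416.
Merge one congruence at a time:
  Start: x ≡ 0 (mod 7).
  Combine with x ≡ 5 (mod 11); new modulus lcm = 77.
    Write x = 0 + 7·t and substitute into x ≡ 5 (mod 11): 7·t ≡ 5 − 0 = 5 (mod 11).
    The inverse of 7 mod 11 is 8 (since 7·8 = 56 = 5·11 + 1), so t ≡ 8·5 = 40 ≡ 7 (mod 11).
    Then x = 0 + 7·7 = 49, valid modulo lcm(7, 11) = 77: x ≡ 49 (mod 77).
  Combine with x ≡ 6 (mod 17); new modulus lcm = 1309.
    Write x = 49 + 77·t and substitute into x ≡ 6 (mod 17): 77·t ≡ 6 − 49 = -43 (mod 17).
    Reduce coefficients mod 17: 9·t ≡ 8 (mod 17).
    The inverse of 9 mod 17 is 2 (since 9·2 = 18 = 1·17 + 1), so t ≡ 2·8 = 16 ≡ 16 (mod 17).
    Then x = 49 + 77·16 = 1281, valid modulo lcm(77, 17) = 1309: x ≡ 1281 (mod 1309).
  Combine with x ≡ 1 (mod 3); new modulus lcm = 3927.
    Write x = 1281 + 1309·t and substitute into x ≡ 1 (mod 3): 1309·t ≡ 1 − 1281 = -1280 (mod 3).
    Reduce coefficients mod 3: 1·t ≡ 1 (mod 3).
    So t ≡ 1 (mod 3).
    Then x = 1281 + 1309·1 = 2590, valid modulo lcm(1309, 3) = 3927: x ≡ 2590 (mod 3927).
  Combine with x ≡ 1 (mod 8); new modulus lcm = 31416.
    Write x = 2590 + 3927·t and substitute into x ≡ 1 (mod 8): 3927·t ≡ 1 − 2590 = -2589 (mod 8).
    Reduce coefficients mod 8: 7·t ≡ 3 (mod 8).
    The inverse of 7 mod 8 is 7 (since 7·7 = 49 = 6·8 + 1), so t ≡ 7·3 = 21 ≡ 5 (mod 8).
    Then x = 2590 + 3927·5 = 22225, valid modulo lcm(3927, 8) = 31416: x ≡ 22225 (mod 31416).
Verify against each original: 22225 mod 7 = 0, 22225 mod 11 = 5, 22225 mod 17 = 6, 22225 mod 3 = 1, 22225 mod 8 = 1.

x ≡ 22225 (mod 31416).


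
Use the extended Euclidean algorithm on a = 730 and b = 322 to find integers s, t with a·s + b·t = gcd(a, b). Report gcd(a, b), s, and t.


Euclidean algorithm on (730, 322) — divide until remainder is 0:
  730 = 2 · 322 + 86
  322 = 3 · 86 + 64
  86 = 1 · 64 + 22
  64 = 2 · 22 + 20
  22 = 1 · 20 + 2
  20 = 10 · 2 + 0
gcd(730, 322) = 2.
Track Bezout coefficients alongside the remainders: start with r₀ = 730 = a·1 + b·0 (s = 1, t = 0) and r₁ = 322 = a·0 + b·1 (s = 0, t = 1); each new remainder r_{k+1} = r_{k-1} − q_k·r_k inherits s_{k+1} = s_{k-1} − q_k·s_k, t_{k+1} = t_{k-1} − q_k·t_k, so r_k = a·s_k + b·t_k at every step:
  q = 2: r = 86, s = 1 − 2·0 = 1, t = 0 − 2·1 = -2  (check: 730·1 + 322·(-2) = 86)
  q = 3: r = 64, s = 0 − 3·1 = -3, t = 1 − 3·(-2) = 7  (check: 730·(-3) + 322·7 = 64)
  q = 1: r = 22, s = 1 − 1·(-3) = 4, t = -2 − 1·7 = -9  (check: 730·4 + 322·(-9) = 22)
  q = 2: r = 20, s = -3 − 2·4 = -11, t = 7 − 2·(-9) = 25  (check: 730·(-11) + 322·25 = 20)
  q = 1: r = 2, s = 4 − 1·(-11) = 15, t = -9 − 1·25 = -34  (check: 730·15 + 322·(-34) = 2)
The row with r = 2 (the gcd) gives the Bezout coefficients s = 15, t = -34.
Result: 730 · (15) + 322 · (-34) = 2.

gcd(730, 322) = 2; s = 15, t = -34 (check: 730·15 + 322·(-34) = 2).
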